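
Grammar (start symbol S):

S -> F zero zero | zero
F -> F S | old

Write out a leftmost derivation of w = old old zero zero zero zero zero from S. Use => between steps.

S => F zero zero => F S zero zero => old S zero zero => old F zero zero zero zero => old F S zero zero zero zero => old old S zero zero zero zero => old old zero zero zero zero zero

S => F zero zero   [S -> F zero zero]
F zero zero => F S zero zero   [F -> F S]
F S zero zero => old S zero zero   [F -> old]
old S zero zero => old F zero zero zero zero   [S -> F zero zero]
old F zero zero zero zero => old F S zero zero zero zero   [F -> F S]
old F S zero zero zero zero => old old S zero zero zero zero   [F -> old]
old old S zero zero zero zero => old old zero zero zero zero zero   [S -> zero]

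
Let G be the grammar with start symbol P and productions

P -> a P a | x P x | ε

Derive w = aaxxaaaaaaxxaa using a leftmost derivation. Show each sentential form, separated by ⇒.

P ⇒ aPa   [P -> a P a]
aPa ⇒ aaPaa   [P -> a P a]
aaPaa ⇒ aaxPxaa   [P -> x P x]
aaxPxaa ⇒ aaxxPxxaa   [P -> x P x]
aaxxPxxaa ⇒ aaxxaPaxxaa   [P -> a P a]
aaxxaPaxxaa ⇒ aaxxaaPaaxxaa   [P -> a P a]
aaxxaaPaaxxaa ⇒ aaxxaaaPaaaxxaa   [P -> a P a]
aaxxaaaPaaaxxaa ⇒ aaxxaaaaaaxxaa   [P -> ε]

P ⇒ aPa ⇒ aaPaa ⇒ aaxPxaa ⇒ aaxxPxxaa ⇒ aaxxaPaxxaa ⇒ aaxxaaPaaxxaa ⇒ aaxxaaaPaaaxxaa ⇒ aaxxaaaaaaxxaa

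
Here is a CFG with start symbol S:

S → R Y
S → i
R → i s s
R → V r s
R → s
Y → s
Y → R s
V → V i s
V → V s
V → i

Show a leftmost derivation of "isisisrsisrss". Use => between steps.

S => RY   [S → R Y]
RY => VrsY   [R → V r s]
VrsY => VisrsY   [V → V i s]
VisrsY => VisisrsY   [V → V i s]
VisisrsY => VsisisrsY   [V → V s]
VsisisrsY => isisisrsY   [V → i]
isisisrsY => isisisrsRs   [Y → R s]
isisisrsRs => isisisrsVrss   [R → V r s]
isisisrsVrss => isisisrsVsrss   [V → V s]
isisisrsVsrss => isisisrsisrss   [V → i]

S => RY => VrsY => VisrsY => VisisrsY => VsisisrsY => isisisrsY => isisisrsRs => isisisrsVrss => isisisrsVsrss => isisisrsisrss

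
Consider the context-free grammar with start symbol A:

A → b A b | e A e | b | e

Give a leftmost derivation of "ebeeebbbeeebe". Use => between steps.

A => eAe => ebAbe => ebeAebe => ebeeAeebe => ebeeeAeeebe => ebeeebAbeeebe => ebeeebbbeeebe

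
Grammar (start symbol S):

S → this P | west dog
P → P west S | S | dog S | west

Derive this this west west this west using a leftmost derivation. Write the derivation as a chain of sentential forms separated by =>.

S => this P   [S → this P]
this P => this P west S   [P → P west S]
this P west S => this S west S   [P → S]
this S west S => this this P west S   [S → this P]
this this P west S => this this west west S   [P → west]
this this west west S => this this west west this P   [S → this P]
this this west west this P => this this west west this west   [P → west]

S => this P => this P west S => this S west S => this this P west S => this this west west S => this this west west this P => this this west west this west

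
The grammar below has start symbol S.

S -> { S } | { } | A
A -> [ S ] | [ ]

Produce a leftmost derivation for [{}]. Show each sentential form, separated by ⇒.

S ⇒ A ⇒ [S] ⇒ [{}]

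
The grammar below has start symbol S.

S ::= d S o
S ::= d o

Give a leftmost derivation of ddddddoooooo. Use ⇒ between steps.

S ⇒ dSo ⇒ ddSoo ⇒ dddSooo ⇒ ddddSoooo ⇒ dddddSooooo ⇒ ddddddoooooo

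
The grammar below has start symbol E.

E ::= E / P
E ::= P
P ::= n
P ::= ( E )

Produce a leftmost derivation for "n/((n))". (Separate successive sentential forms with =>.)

E => E/P => P/P => n/P => n/(E) => n/(P) => n/((E)) => n/((P)) => n/((n))

E => E/P   [E ::= E / P]
E/P => P/P   [E ::= P]
P/P => n/P   [P ::= n]
n/P => n/(E)   [P ::= ( E )]
n/(E) => n/(P)   [E ::= P]
n/(P) => n/((E))   [P ::= ( E )]
n/((E)) => n/((P))   [E ::= P]
n/((P)) => n/((n))   [P ::= n]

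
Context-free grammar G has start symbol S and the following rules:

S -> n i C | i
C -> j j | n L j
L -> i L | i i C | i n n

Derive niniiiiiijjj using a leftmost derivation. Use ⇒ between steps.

S ⇒ niC   [S -> n i C]
niC ⇒ ninLj   [C -> n L j]
ninLj ⇒ niniLj   [L -> i L]
niniLj ⇒ niniiLj   [L -> i L]
niniiLj ⇒ niniiiLj   [L -> i L]
niniiiLj ⇒ niniiiiLj   [L -> i L]
niniiiiLj ⇒ niniiiiiiCj   [L -> i i C]
niniiiiiiCj ⇒ niniiiiiijjj   [C -> j j]

S⇒niC⇒ninLj⇒niniLj⇒niniiLj⇒niniiiLj⇒niniiiiLj⇒niniiiiiiCj⇒niniiiiiijjj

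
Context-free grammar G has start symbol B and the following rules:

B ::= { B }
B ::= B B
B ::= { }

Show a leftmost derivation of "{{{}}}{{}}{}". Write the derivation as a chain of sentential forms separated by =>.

B => BB => BBB => {B}BB => {{B}}BB => {{{}}}BB => {{{}}}{B}B => {{{}}}{{}}B => {{{}}}{{}}{}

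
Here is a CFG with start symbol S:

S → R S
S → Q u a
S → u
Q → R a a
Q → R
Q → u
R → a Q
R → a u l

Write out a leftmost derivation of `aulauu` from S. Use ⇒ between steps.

S ⇒ RS   [S → R S]
RS ⇒ aulS   [R → a u l]
aulS ⇒ aulRS   [S → R S]
aulRS ⇒ aulaQS   [R → a Q]
aulaQS ⇒ aulauS   [Q → u]
aulauS ⇒ aulauu   [S → u]

S ⇒ RS ⇒ aulS ⇒ aulRS ⇒ aulaQS ⇒ aulauS ⇒ aulauu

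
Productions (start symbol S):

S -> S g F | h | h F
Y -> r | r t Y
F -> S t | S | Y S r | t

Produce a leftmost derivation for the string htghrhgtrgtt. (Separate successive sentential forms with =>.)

S => SgF => hFgF => htgF => htgSt => htgSgFt => htghFgFt => htghYSrgFt => htghrSrgFt => htghrSgFrgFt => htghrhgFrgFt => htghrhgtrgFt => htghrhgtrgtt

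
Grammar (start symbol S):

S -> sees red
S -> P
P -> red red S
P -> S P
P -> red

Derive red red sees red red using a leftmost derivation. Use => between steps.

S => P   [S -> P]
P => S P   [P -> S P]
S P => P P   [S -> P]
P P => red red S P   [P -> red red S]
red red S P => red red sees red P   [S -> sees red]
red red sees red P => red red sees red red   [P -> red]

S => P => S P => P P => red red S P => red red sees red P => red red sees red red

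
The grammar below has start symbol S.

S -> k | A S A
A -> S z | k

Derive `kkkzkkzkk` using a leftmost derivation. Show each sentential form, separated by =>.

S => ASA => SzSA => ASAzSA => SzSAzSA => ASAzSAzSA => kSAzSAzSA => kkAzSAzSA => kkkzSAzSA => kkkzkAzSA => kkkzkkzSA => kkkzkkzkA => kkkzkkzkk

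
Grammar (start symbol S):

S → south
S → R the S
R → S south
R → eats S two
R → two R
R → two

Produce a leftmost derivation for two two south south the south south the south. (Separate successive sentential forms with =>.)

S => R the S   [S → R the S]
R the S => S south the S   [R → S south]
S south the S => R the S south the S   [S → R the S]
R the S south the S => two R the S south the S   [R → two R]
two R the S south the S => two two R the S south the S   [R → two R]
two two R the S south the S => two two S south the S south the S   [R → S south]
two two S south the S south the S => two two south south the S south the S   [S → south]
two two south south the S south the S => two two south south the south south the S   [S → south]
two two south south the south south the S => two two south south the south south the south   [S → south]

S => R the S => S south the S => R the S south the S => two R the S south the S => two two R the S south the S => two two S south the S south the S => two two south south the S south the S => two two south south the south south the S => two two south south the south south the south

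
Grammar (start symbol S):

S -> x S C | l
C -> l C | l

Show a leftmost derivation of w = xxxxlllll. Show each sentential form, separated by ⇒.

S ⇒ xSC ⇒ xxSCC ⇒ xxxSCCC ⇒ xxxxSCCCC ⇒ xxxxlCCCC ⇒ xxxxllCCC ⇒ xxxxlllCC ⇒ xxxxllllC ⇒ xxxxlllll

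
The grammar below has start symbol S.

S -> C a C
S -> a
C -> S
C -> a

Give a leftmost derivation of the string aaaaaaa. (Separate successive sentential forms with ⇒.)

S ⇒ CaC   [S -> C a C]
CaC ⇒ SaC   [C -> S]
SaC ⇒ CaCaC   [S -> C a C]
CaCaC ⇒ SaCaC   [C -> S]
SaCaC ⇒ CaCaCaC   [S -> C a C]
CaCaCaC ⇒ SaCaCaC   [C -> S]
SaCaCaC ⇒ aaCaCaC   [S -> a]
aaCaCaC ⇒ aaaaCaC   [C -> a]
aaaaCaC ⇒ aaaaaaC   [C -> a]
aaaaaaC ⇒ aaaaaaa   [C -> a]

S ⇒ CaC ⇒ SaC ⇒ CaCaC ⇒ SaCaC ⇒ CaCaCaC ⇒ SaCaCaC ⇒ aaCaCaC ⇒ aaaaCaC ⇒ aaaaaaC ⇒ aaaaaaa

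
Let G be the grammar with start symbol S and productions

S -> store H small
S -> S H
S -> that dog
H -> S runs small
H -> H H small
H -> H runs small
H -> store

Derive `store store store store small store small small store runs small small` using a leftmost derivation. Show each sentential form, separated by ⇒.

S ⇒ store H small ⇒ store S runs small small ⇒ store S H runs small small ⇒ store store H small H runs small small ⇒ store store H H small small H runs small small ⇒ store store H H small H small small H runs small small ⇒ store store store H small H small small H runs small small ⇒ store store store store small H small small H runs small small ⇒ store store store store small store small small H runs small small ⇒ store store store store small store small small store runs small small

S ⇒ store H small   [S -> store H small]
store H small ⇒ store S runs small small   [H -> S runs small]
store S runs small small ⇒ store S H runs small small   [S -> S H]
store S H runs small small ⇒ store store H small H runs small small   [S -> store H small]
store store H small H runs small small ⇒ store store H H small small H runs small small   [H -> H H small]
store store H H small small H runs small small ⇒ store store H H small H small small H runs small small   [H -> H H small]
store store H H small H small small H runs small small ⇒ store store store H small H small small H runs small small   [H -> store]
store store store H small H small small H runs small small ⇒ store store store store small H small small H runs small small   [H -> store]
store store store store small H small small H runs small small ⇒ store store store store small store small small H runs small small   [H -> store]
store store store store small store small small H runs small small ⇒ store store store store small store small small store runs small small   [H -> store]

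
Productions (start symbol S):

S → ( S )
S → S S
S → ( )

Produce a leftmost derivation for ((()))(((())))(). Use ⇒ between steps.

S ⇒ SS ⇒ SSS ⇒ (S)SS ⇒ ((S))SS ⇒ ((()))SS ⇒ ((()))(S)S ⇒ ((()))((S))S ⇒ ((()))(((S)))S ⇒ ((()))(((())))S ⇒ ((()))(((())))()

S ⇒ SS   [S → S S]
SS ⇒ SSS   [S → S S]
SSS ⇒ (S)SS   [S → ( S )]
(S)SS ⇒ ((S))SS   [S → ( S )]
((S))SS ⇒ ((()))SS   [S → ( )]
((()))SS ⇒ ((()))(S)S   [S → ( S )]
((()))(S)S ⇒ ((()))((S))S   [S → ( S )]
((()))((S))S ⇒ ((()))(((S)))S   [S → ( S )]
((()))(((S)))S ⇒ ((()))(((())))S   [S → ( )]
((()))(((())))S ⇒ ((()))(((())))()   [S → ( )]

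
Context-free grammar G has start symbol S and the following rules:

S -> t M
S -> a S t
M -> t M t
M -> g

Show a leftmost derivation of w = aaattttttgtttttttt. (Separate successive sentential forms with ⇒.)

S ⇒ aSt ⇒ aaStt ⇒ aaaSttt ⇒ aaatMttt ⇒ aaattMtttt ⇒ aaatttMttttt ⇒ aaattttMtttttt ⇒ aaatttttMttttttt ⇒ aaattttttMtttttttt ⇒ aaattttttgtttttttt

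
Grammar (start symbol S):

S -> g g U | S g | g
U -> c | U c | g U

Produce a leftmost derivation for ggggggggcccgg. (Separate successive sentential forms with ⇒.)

S ⇒ Sg   [S -> S g]
Sg ⇒ Sgg   [S -> S g]
Sgg ⇒ ggUgg   [S -> g g U]
ggUgg ⇒ ggUcgg   [U -> U c]
ggUcgg ⇒ gggUcgg   [U -> g U]
gggUcgg ⇒ gggUccgg   [U -> U c]
gggUccgg ⇒ ggggUccgg   [U -> g U]
ggggUccgg ⇒ gggggUccgg   [U -> g U]
gggggUccgg ⇒ ggggggUccgg   [U -> g U]
ggggggUccgg ⇒ gggggggUccgg   [U -> g U]
gggggggUccgg ⇒ ggggggggUccgg   [U -> g U]
ggggggggUccgg ⇒ ggggggggcccgg   [U -> c]

S⇒Sg⇒Sgg⇒ggUgg⇒ggUcgg⇒gggUcgg⇒gggUccgg⇒ggggUccgg⇒gggggUccgg⇒ggggggUccgg⇒gggggggUccgg⇒ggggggggUccgg⇒ggggggggcccgg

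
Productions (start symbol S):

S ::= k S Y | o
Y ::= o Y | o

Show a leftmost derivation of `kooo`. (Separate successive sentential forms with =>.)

S => kSY => koY => kooY => kooo

S => kSY   [S ::= k S Y]
kSY => koY   [S ::= o]
koY => kooY   [Y ::= o Y]
kooY => kooo   [Y ::= o]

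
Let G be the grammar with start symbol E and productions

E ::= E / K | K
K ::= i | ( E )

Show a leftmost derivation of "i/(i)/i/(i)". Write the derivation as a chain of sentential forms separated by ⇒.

E⇒E/K⇒E/K/K⇒E/K/K/K⇒K/K/K/K⇒i/K/K/K⇒i/(E)/K/K⇒i/(K)/K/K⇒i/(i)/K/K⇒i/(i)/i/K⇒i/(i)/i/(E)⇒i/(i)/i/(K)⇒i/(i)/i/(i)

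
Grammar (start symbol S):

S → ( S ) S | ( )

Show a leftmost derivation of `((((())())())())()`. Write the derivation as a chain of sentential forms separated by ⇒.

S ⇒ (S)S ⇒ ((S)S)S ⇒ (((S)S)S)S ⇒ ((((S)S)S)S)S ⇒ ((((())S)S)S)S ⇒ ((((())())S)S)S ⇒ ((((())())())S)S ⇒ ((((())())())())S ⇒ ((((())())())())()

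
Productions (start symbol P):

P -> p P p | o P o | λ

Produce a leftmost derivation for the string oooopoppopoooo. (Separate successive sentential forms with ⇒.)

P⇒oPo⇒ooPoo⇒oooPooo⇒ooooPoooo⇒oooopPpoooo⇒oooopoPopoooo⇒oooopopPpopoooo⇒oooopoppopoooo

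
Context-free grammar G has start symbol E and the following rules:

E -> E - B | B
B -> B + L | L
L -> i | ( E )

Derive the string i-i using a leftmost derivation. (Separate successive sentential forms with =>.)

E => E-B => B-B => L-B => i-B => i-L => i-i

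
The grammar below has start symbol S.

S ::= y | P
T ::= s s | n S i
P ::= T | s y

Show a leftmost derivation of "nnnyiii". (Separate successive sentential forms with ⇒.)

S ⇒ P   [S ::= P]
P ⇒ T   [P ::= T]
T ⇒ nSi   [T ::= n S i]
nSi ⇒ nPi   [S ::= P]
nPi ⇒ nTi   [P ::= T]
nTi ⇒ nnSii   [T ::= n S i]
nnSii ⇒ nnPii   [S ::= P]
nnPii ⇒ nnTii   [P ::= T]
nnTii ⇒ nnnSiii   [T ::= n S i]
nnnSiii ⇒ nnnyiii   [S ::= y]

S ⇒ P ⇒ T ⇒ nSi ⇒ nPi ⇒ nTi ⇒ nnSii ⇒ nnPii ⇒ nnTii ⇒ nnnSiii ⇒ nnnyiii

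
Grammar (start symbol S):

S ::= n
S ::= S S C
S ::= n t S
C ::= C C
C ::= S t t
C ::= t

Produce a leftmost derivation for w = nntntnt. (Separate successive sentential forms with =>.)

S=>SSC=>nSC=>nntSC=>nntntSC=>nntntnC=>nntntnt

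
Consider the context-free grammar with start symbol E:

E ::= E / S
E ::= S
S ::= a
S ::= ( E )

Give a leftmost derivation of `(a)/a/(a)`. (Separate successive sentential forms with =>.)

E => E/S => E/S/S => S/S/S => (E)/S/S => (S)/S/S => (a)/S/S => (a)/a/S => (a)/a/(E) => (a)/a/(S) => (a)/a/(a)

E => E/S   [E ::= E / S]
E/S => E/S/S   [E ::= E / S]
E/S/S => S/S/S   [E ::= S]
S/S/S => (E)/S/S   [S ::= ( E )]
(E)/S/S => (S)/S/S   [E ::= S]
(S)/S/S => (a)/S/S   [S ::= a]
(a)/S/S => (a)/a/S   [S ::= a]
(a)/a/S => (a)/a/(E)   [S ::= ( E )]
(a)/a/(E) => (a)/a/(S)   [E ::= S]
(a)/a/(S) => (a)/a/(a)   [S ::= a]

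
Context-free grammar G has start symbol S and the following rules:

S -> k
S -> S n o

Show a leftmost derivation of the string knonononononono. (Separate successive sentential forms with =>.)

S => Sno => Snono => Snonono => Snononono => Snonononono => Snononononono => Snonononononono => knonononononono

S => Sno   [S -> S n o]
Sno => Snono   [S -> S n o]
Snono => Snonono   [S -> S n o]
Snonono => Snononono   [S -> S n o]
Snononono => Snonononono   [S -> S n o]
Snonononono => Snononononono   [S -> S n o]
Snononononono => Snonononononono   [S -> S n o]
Snonononononono => knonononononono   [S -> k]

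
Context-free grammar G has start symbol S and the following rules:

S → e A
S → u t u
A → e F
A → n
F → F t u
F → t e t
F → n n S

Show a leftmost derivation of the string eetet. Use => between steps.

S=>eA=>eeF=>eetet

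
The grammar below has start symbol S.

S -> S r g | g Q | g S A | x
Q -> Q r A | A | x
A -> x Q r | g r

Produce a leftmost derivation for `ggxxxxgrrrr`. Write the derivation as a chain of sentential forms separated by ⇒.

S ⇒ gSA   [S -> g S A]
gSA ⇒ ggQA   [S -> g Q]
ggQA ⇒ ggxA   [Q -> x]
ggxA ⇒ ggxxQr   [A -> x Q r]
ggxxQr ⇒ ggxxAr   [Q -> A]
ggxxAr ⇒ ggxxxQrr   [A -> x Q r]
ggxxxQrr ⇒ ggxxxArr   [Q -> A]
ggxxxArr ⇒ ggxxxxQrrr   [A -> x Q r]
ggxxxxQrrr ⇒ ggxxxxArrr   [Q -> A]
ggxxxxArrr ⇒ ggxxxxgrrrr   [A -> g r]

S⇒gSA⇒ggQA⇒ggxA⇒ggxxQr⇒ggxxAr⇒ggxxxQrr⇒ggxxxArr⇒ggxxxxQrrr⇒ggxxxxArrr⇒ggxxxxgrrrr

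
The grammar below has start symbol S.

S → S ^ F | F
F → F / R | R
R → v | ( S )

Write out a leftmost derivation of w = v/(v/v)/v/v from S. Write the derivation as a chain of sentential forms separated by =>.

S => F   [S → F]
F => F/R   [F → F / R]
F/R => F/R/R   [F → F / R]
F/R/R => F/R/R/R   [F → F / R]
F/R/R/R => R/R/R/R   [F → R]
R/R/R/R => v/R/R/R   [R → v]
v/R/R/R => v/(S)/R/R   [R → ( S )]
v/(S)/R/R => v/(F)/R/R   [S → F]
v/(F)/R/R => v/(F/R)/R/R   [F → F / R]
v/(F/R)/R/R => v/(R/R)/R/R   [F → R]
v/(R/R)/R/R => v/(v/R)/R/R   [R → v]
v/(v/R)/R/R => v/(v/v)/R/R   [R → v]
v/(v/v)/R/R => v/(v/v)/v/R   [R → v]
v/(v/v)/v/R => v/(v/v)/v/v   [R → v]

S => F => F/R => F/R/R => F/R/R/R => R/R/R/R => v/R/R/R => v/(S)/R/R => v/(F)/R/R => v/(F/R)/R/R => v/(R/R)/R/R => v/(v/R)/R/R => v/(v/v)/R/R => v/(v/v)/v/R => v/(v/v)/v/v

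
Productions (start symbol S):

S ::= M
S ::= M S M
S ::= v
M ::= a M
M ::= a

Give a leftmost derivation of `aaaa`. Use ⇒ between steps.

S ⇒ MSM ⇒ aSM ⇒ aMM ⇒ aaM ⇒ aaaM ⇒ aaaa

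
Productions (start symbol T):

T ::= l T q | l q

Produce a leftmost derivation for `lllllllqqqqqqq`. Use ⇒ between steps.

T ⇒ lTq ⇒ llTqq ⇒ lllTqqq ⇒ llllTqqqq ⇒ lllllTqqqqq ⇒ llllllTqqqqqq ⇒ lllllllqqqqqqq

T ⇒ lTq   [T ::= l T q]
lTq ⇒ llTqq   [T ::= l T q]
llTqq ⇒ lllTqqq   [T ::= l T q]
lllTqqq ⇒ llllTqqqq   [T ::= l T q]
llllTqqqq ⇒ lllllTqqqqq   [T ::= l T q]
lllllTqqqqq ⇒ llllllTqqqqqq   [T ::= l T q]
llllllTqqqqqq ⇒ lllllllqqqqqqq   [T ::= l q]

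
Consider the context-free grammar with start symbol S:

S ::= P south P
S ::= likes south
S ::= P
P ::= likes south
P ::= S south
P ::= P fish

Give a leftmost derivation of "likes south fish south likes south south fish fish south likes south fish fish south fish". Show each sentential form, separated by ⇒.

S ⇒ P ⇒ P fish ⇒ S south fish ⇒ P south P south fish ⇒ P fish south P south fish ⇒ P fish fish south P south fish ⇒ S south fish fish south P south fish ⇒ P south P south fish fish south P south fish ⇒ P fish south P south fish fish south P south fish ⇒ likes south fish south P south fish fish south P south fish ⇒ likes south fish south likes south south fish fish south P south fish ⇒ likes south fish south likes south south fish fish south P fish south fish ⇒ likes south fish south likes south south fish fish south P fish fish south fish ⇒ likes south fish south likes south south fish fish south likes south fish fish south fish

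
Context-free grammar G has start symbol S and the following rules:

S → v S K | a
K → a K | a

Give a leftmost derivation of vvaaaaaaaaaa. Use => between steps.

S => vSK => vvSKK => vvaKK => vvaaKK => vvaaaKK => vvaaaaKK => vvaaaaaKK => vvaaaaaaK => vvaaaaaaaK => vvaaaaaaaaK => vvaaaaaaaaaK => vvaaaaaaaaaa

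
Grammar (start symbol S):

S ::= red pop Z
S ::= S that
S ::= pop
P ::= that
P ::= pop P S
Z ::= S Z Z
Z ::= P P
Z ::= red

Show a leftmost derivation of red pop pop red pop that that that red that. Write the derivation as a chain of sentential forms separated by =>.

S => S that => red pop Z that => red pop S Z Z that => red pop pop Z Z that => red pop pop red Z that => red pop pop red S Z Z that => red pop pop red S that Z Z that => red pop pop red pop that Z Z that => red pop pop red pop that P P Z that => red pop pop red pop that that P Z that => red pop pop red pop that that that Z that => red pop pop red pop that that that red that

S => S that   [S ::= S that]
S that => red pop Z that   [S ::= red pop Z]
red pop Z that => red pop S Z Z that   [Z ::= S Z Z]
red pop S Z Z that => red pop pop Z Z that   [S ::= pop]
red pop pop Z Z that => red pop pop red Z that   [Z ::= red]
red pop pop red Z that => red pop pop red S Z Z that   [Z ::= S Z Z]
red pop pop red S Z Z that => red pop pop red S that Z Z that   [S ::= S that]
red pop pop red S that Z Z that => red pop pop red pop that Z Z that   [S ::= pop]
red pop pop red pop that Z Z that => red pop pop red pop that P P Z that   [Z ::= P P]
red pop pop red pop that P P Z that => red pop pop red pop that that P Z that   [P ::= that]
red pop pop red pop that that P Z that => red pop pop red pop that that that Z that   [P ::= that]
red pop pop red pop that that that Z that => red pop pop red pop that that that red that   [Z ::= red]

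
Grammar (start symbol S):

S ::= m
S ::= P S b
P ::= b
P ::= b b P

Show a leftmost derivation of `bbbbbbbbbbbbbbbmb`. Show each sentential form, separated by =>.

S => PSb => bbPSb => bbbbPSb => bbbbbbPSb => bbbbbbbbPSb => bbbbbbbbbbPSb => bbbbbbbbbbbbPSb => bbbbbbbbbbbbbbPSb => bbbbbbbbbbbbbbbSb => bbbbbbbbbbbbbbbmb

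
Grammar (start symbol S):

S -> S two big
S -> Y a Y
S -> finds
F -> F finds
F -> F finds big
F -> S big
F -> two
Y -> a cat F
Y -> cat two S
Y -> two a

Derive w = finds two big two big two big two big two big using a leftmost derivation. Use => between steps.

S => S two big => S two big two big => S two big two big two big => S two big two big two big two big => S two big two big two big two big two big => finds two big two big two big two big two big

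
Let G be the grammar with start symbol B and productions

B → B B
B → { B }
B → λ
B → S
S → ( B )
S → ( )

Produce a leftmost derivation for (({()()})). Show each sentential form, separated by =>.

B => S => (B) => (S) => ((B)) => (({B})) => (({BB})) => (({BBB})) => (({SBB})) => (({(B)BB})) => (({()BB})) => (({()SB})) => (({()()B})) => (({()()}))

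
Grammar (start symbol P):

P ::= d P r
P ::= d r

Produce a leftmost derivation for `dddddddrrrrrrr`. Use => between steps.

P => dPr => ddPrr => dddPrrr => ddddPrrrr => dddddPrrrrr => ddddddPrrrrrr => dddddddrrrrrrr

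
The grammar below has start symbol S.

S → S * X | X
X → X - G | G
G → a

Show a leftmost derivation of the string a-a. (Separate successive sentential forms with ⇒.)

S ⇒ X   [S → X]
X ⇒ X-G   [X → X - G]
X-G ⇒ G-G   [X → G]
G-G ⇒ a-G   [G → a]
a-G ⇒ a-a   [G → a]

S ⇒ X ⇒ X-G ⇒ G-G ⇒ a-G ⇒ a-a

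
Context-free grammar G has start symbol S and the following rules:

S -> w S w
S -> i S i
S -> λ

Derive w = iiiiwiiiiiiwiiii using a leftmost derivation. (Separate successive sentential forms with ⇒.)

S ⇒ iSi ⇒ iiSii ⇒ iiiSiii ⇒ iiiiSiiii ⇒ iiiiwSwiiii ⇒ iiiiwiSiwiiii ⇒ iiiiwiiSiiwiiii ⇒ iiiiwiiiSiiiwiiii ⇒ iiiiwiiiiiiwiiii

S ⇒ iSi   [S -> i S i]
iSi ⇒ iiSii   [S -> i S i]
iiSii ⇒ iiiSiii   [S -> i S i]
iiiSiii ⇒ iiiiSiiii   [S -> i S i]
iiiiSiiii ⇒ iiiiwSwiiii   [S -> w S w]
iiiiwSwiiii ⇒ iiiiwiSiwiiii   [S -> i S i]
iiiiwiSiwiiii ⇒ iiiiwiiSiiwiiii   [S -> i S i]
iiiiwiiSiiwiiii ⇒ iiiiwiiiSiiiwiiii   [S -> i S i]
iiiiwiiiSiiiwiiii ⇒ iiiiwiiiiiiwiiii   [S -> λ]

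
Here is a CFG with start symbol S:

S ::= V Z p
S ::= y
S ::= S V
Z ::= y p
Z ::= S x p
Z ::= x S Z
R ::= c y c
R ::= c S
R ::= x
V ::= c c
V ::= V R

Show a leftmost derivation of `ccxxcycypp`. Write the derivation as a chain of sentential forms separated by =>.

S => VZp   [S ::= V Z p]
VZp => VRZp   [V ::= V R]
VRZp => VRRZp   [V ::= V R]
VRRZp => VRRRZp   [V ::= V R]
VRRRZp => ccRRRZp   [V ::= c c]
ccRRRZp => ccxRRZp   [R ::= x]
ccxRRZp => ccxxRZp   [R ::= x]
ccxxRZp => ccxxcycZp   [R ::= c y c]
ccxxcycZp => ccxxcycypp   [Z ::= y p]

S => VZp => VRZp => VRRZp => VRRRZp => ccRRRZp => ccxRRZp => ccxxRZp => ccxxcycZp => ccxxcycypp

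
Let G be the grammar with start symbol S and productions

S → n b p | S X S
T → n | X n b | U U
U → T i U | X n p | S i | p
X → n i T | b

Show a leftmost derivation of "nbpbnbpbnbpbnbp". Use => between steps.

S => SXS => SXSXS => SXSXSXS => nbpXSXSXS => nbpbSXSXS => nbpbnbpXSXS => nbpbnbpbSXS => nbpbnbpbnbpXS => nbpbnbpbnbpbS => nbpbnbpbnbpbnbp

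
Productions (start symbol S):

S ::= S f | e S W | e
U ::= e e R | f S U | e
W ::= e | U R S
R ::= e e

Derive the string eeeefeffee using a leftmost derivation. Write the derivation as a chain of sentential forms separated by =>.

S=>eSW=>eeSWW=>eeSfWW=>eeSffWW=>eeeSWffWW=>eeeSfWffWW=>eeeefWffWW=>eeeefeffWW=>eeeefeffeW=>eeeefeffee

S => eSW   [S ::= e S W]
eSW => eeSWW   [S ::= e S W]
eeSWW => eeSfWW   [S ::= S f]
eeSfWW => eeSffWW   [S ::= S f]
eeSffWW => eeeSWffWW   [S ::= e S W]
eeeSWffWW => eeeSfWffWW   [S ::= S f]
eeeSfWffWW => eeeefWffWW   [S ::= e]
eeeefWffWW => eeeefeffWW   [W ::= e]
eeeefeffWW => eeeefeffeW   [W ::= e]
eeeefeffeW => eeeefeffee   [W ::= e]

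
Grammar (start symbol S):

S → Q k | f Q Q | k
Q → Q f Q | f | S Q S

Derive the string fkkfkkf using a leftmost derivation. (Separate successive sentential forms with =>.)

S => fQQ => fSQSQ => fkQSQ => fkSQSSQ => fkkQSSQ => fkkfSSQ => fkkfkSQ => fkkfkkQ => fkkfkkf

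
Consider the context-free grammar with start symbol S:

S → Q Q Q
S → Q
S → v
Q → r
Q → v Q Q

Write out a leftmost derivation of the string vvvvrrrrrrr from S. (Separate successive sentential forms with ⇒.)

S ⇒ QQQ ⇒ vQQQQ ⇒ vvQQQQQ ⇒ vvvQQQQQQ ⇒ vvvvQQQQQQQ ⇒ vvvvrQQQQQQ ⇒ vvvvrrQQQQQ ⇒ vvvvrrrQQQQ ⇒ vvvvrrrrQQQ ⇒ vvvvrrrrrQQ ⇒ vvvvrrrrrrQ ⇒ vvvvrrrrrrr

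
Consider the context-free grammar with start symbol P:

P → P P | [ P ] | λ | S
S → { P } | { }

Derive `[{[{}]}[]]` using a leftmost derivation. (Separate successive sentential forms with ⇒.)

P ⇒ [P]   [P → [ P ]]
[P] ⇒ [PP]   [P → P P]
[PP] ⇒ [SP]   [P → S]
[SP] ⇒ [{P}P]   [S → { P }]
[{P}P] ⇒ [{[P]}P]   [P → [ P ]]
[{[P]}P] ⇒ [{[S]}P]   [P → S]
[{[S]}P] ⇒ [{[{P}]}P]   [S → { P }]
[{[{P}]}P] ⇒ [{[{}]}P]   [P → λ]
[{[{}]}P] ⇒ [{[{}]}[P]]   [P → [ P ]]
[{[{}]}[P]] ⇒ [{[{}]}[]]   [P → λ]

P ⇒ [P] ⇒ [PP] ⇒ [SP] ⇒ [{P}P] ⇒ [{[P]}P] ⇒ [{[S]}P] ⇒ [{[{P}]}P] ⇒ [{[{}]}P] ⇒ [{[{}]}[P]] ⇒ [{[{}]}[]]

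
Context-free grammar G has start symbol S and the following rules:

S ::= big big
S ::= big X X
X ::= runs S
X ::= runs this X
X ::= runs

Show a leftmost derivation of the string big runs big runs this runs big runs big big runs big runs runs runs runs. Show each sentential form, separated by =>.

S => big X X => big runs S X => big runs big X X X => big runs big runs this X X X => big runs big runs this runs S X X => big runs big runs this runs big X X X X => big runs big runs this runs big runs S X X X => big runs big runs this runs big runs big big X X X => big runs big runs this runs big runs big big runs S X X => big runs big runs this runs big runs big big runs big X X X X => big runs big runs this runs big runs big big runs big runs X X X => big runs big runs this runs big runs big big runs big runs runs X X => big runs big runs this runs big runs big big runs big runs runs runs X => big runs big runs this runs big runs big big runs big runs runs runs runs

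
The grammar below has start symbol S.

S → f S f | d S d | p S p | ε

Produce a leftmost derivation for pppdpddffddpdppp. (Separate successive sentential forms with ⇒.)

S ⇒ pSp   [S → p S p]
pSp ⇒ ppSpp   [S → p S p]
ppSpp ⇒ pppSppp   [S → p S p]
pppSppp ⇒ pppdSdppp   [S → d S d]
pppdSdppp ⇒ pppdpSpdppp   [S → p S p]
pppdpSpdppp ⇒ pppdpdSdpdppp   [S → d S d]
pppdpdSdpdppp ⇒ pppdpddSddpdppp   [S → d S d]
pppdpddSddpdppp ⇒ pppdpddfSfddpdppp   [S → f S f]
pppdpddfSfddpdppp ⇒ pppdpddffddpdppp   [S → ε]

S ⇒ pSp ⇒ ppSpp ⇒ pppSppp ⇒ pppdSdppp ⇒ pppdpSpdppp ⇒ pppdpdSdpdppp ⇒ pppdpddSddpdppp ⇒ pppdpddfSfddpdppp ⇒ pppdpddffddpdppp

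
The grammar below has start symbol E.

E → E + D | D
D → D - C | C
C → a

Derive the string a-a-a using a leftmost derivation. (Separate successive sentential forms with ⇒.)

E⇒D⇒D-C⇒D-C-C⇒C-C-C⇒a-C-C⇒a-a-C⇒a-a-a

E ⇒ D   [E → D]
D ⇒ D-C   [D → D - C]
D-C ⇒ D-C-C   [D → D - C]
D-C-C ⇒ C-C-C   [D → C]
C-C-C ⇒ a-C-C   [C → a]
a-C-C ⇒ a-a-C   [C → a]
a-a-C ⇒ a-a-a   [C → a]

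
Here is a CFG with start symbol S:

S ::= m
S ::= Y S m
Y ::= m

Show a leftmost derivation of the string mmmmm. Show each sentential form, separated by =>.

S => YSm   [S ::= Y S m]
YSm => mSm   [Y ::= m]
mSm => mYSmm   [S ::= Y S m]
mYSmm => mmSmm   [Y ::= m]
mmSmm => mmmmm   [S ::= m]

S => YSm => mSm => mYSmm => mmSmm => mmmmm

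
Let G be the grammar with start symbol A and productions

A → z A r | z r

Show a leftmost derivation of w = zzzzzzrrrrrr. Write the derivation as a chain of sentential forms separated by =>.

A => zAr   [A → z A r]
zAr => zzArr   [A → z A r]
zzArr => zzzArrr   [A → z A r]
zzzArrr => zzzzArrrr   [A → z A r]
zzzzArrrr => zzzzzArrrrr   [A → z A r]
zzzzzArrrrr => zzzzzzrrrrrr   [A → z r]

A => zAr => zzArr => zzzArrr => zzzzArrrr => zzzzzArrrrr => zzzzzzrrrrrr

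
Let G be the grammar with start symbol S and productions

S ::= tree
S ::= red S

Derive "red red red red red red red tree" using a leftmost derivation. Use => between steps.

S => red S => red red S => red red red S => red red red red S => red red red red red S => red red red red red red S => red red red red red red red S => red red red red red red red tree

S => red S   [S ::= red S]
red S => red red S   [S ::= red S]
red red S => red red red S   [S ::= red S]
red red red S => red red red red S   [S ::= red S]
red red red red S => red red red red red S   [S ::= red S]
red red red red red S => red red red red red red S   [S ::= red S]
red red red red red red S => red red red red red red red S   [S ::= red S]
red red red red red red red S => red red red red red red red tree   [S ::= tree]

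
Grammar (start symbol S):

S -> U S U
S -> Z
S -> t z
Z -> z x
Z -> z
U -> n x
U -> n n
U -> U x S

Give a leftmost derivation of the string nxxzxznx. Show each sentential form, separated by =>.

S => USU => UxSSU => nxxSSU => nxxZSU => nxxzxSU => nxxzxZU => nxxzxzU => nxxzxznx

S => USU   [S -> U S U]
USU => UxSSU   [U -> U x S]
UxSSU => nxxSSU   [U -> n x]
nxxSSU => nxxZSU   [S -> Z]
nxxZSU => nxxzxSU   [Z -> z x]
nxxzxSU => nxxzxZU   [S -> Z]
nxxzxZU => nxxzxzU   [Z -> z]
nxxzxzU => nxxzxznx   [U -> n x]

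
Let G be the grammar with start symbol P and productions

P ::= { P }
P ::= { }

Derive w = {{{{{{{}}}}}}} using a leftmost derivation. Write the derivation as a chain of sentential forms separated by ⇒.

P ⇒ {P} ⇒ {{P}} ⇒ {{{P}}} ⇒ {{{{P}}}} ⇒ {{{{{P}}}}} ⇒ {{{{{{P}}}}}} ⇒ {{{{{{{}}}}}}}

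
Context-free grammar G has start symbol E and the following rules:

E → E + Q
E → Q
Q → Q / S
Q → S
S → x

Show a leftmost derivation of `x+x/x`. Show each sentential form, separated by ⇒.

E ⇒ E+Q ⇒ Q+Q ⇒ S+Q ⇒ x+Q ⇒ x+Q/S ⇒ x+S/S ⇒ x+x/S ⇒ x+x/x

E ⇒ E+Q   [E → E + Q]
E+Q ⇒ Q+Q   [E → Q]
Q+Q ⇒ S+Q   [Q → S]
S+Q ⇒ x+Q   [S → x]
x+Q ⇒ x+Q/S   [Q → Q / S]
x+Q/S ⇒ x+S/S   [Q → S]
x+S/S ⇒ x+x/S   [S → x]
x+x/S ⇒ x+x/x   [S → x]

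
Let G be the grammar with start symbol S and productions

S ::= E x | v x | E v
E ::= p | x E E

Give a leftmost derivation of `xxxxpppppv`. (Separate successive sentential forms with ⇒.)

S ⇒ Ev   [S ::= E v]
Ev ⇒ xEEv   [E ::= x E E]
xEEv ⇒ xxEEEv   [E ::= x E E]
xxEEEv ⇒ xxxEEEEv   [E ::= x E E]
xxxEEEEv ⇒ xxxxEEEEEv   [E ::= x E E]
xxxxEEEEEv ⇒ xxxxpEEEEv   [E ::= p]
xxxxpEEEEv ⇒ xxxxppEEEv   [E ::= p]
xxxxppEEEv ⇒ xxxxpppEEv   [E ::= p]
xxxxpppEEv ⇒ xxxxppppEv   [E ::= p]
xxxxppppEv ⇒ xxxxpppppv   [E ::= p]

S⇒Ev⇒xEEv⇒xxEEEv⇒xxxEEEEv⇒xxxxEEEEEv⇒xxxxpEEEEv⇒xxxxppEEEv⇒xxxxpppEEv⇒xxxxppppEv⇒xxxxpppppv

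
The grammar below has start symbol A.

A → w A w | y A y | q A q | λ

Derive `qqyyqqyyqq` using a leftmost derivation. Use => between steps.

A => qAq   [A → q A q]
qAq => qqAqq   [A → q A q]
qqAqq => qqyAyqq   [A → y A y]
qqyAyqq => qqyyAyyqq   [A → y A y]
qqyyAyyqq => qqyyqAqyyqq   [A → q A q]
qqyyqAqyyqq => qqyyqqyyqq   [A → λ]

A=>qAq=>qqAqq=>qqyAyqq=>qqyyAyyqq=>qqyyqAqyyqq=>qqyyqqyyqq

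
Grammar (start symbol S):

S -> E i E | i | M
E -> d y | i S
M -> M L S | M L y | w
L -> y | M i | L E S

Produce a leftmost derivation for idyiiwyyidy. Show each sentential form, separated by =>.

S => EiE => iSiE => iEiEiE => idyiEiE => idyiiSiE => idyiiMiE => idyiiMLyiE => idyiiwLyiE => idyiiwyyiE => idyiiwyyidy

S => EiE   [S -> E i E]
EiE => iSiE   [E -> i S]
iSiE => iEiEiE   [S -> E i E]
iEiEiE => idyiEiE   [E -> d y]
idyiEiE => idyiiSiE   [E -> i S]
idyiiSiE => idyiiMiE   [S -> M]
idyiiMiE => idyiiMLyiE   [M -> M L y]
idyiiMLyiE => idyiiwLyiE   [M -> w]
idyiiwLyiE => idyiiwyyiE   [L -> y]
idyiiwyyiE => idyiiwyyidy   [E -> d y]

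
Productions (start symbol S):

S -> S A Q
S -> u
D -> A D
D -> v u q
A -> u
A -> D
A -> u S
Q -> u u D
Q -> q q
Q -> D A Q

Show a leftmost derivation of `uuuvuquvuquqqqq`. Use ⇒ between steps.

S ⇒ SAQ ⇒ uAQ ⇒ uuSQ ⇒ uuSAQQ ⇒ uuuAQQ ⇒ uuuDQQ ⇒ uuuvuqQQ ⇒ uuuvuqDAQQ ⇒ uuuvuqADAQQ ⇒ uuuvuquDAQQ ⇒ uuuvuquvuqAQQ ⇒ uuuvuquvuquQQ ⇒ uuuvuquvuquqqQ ⇒ uuuvuquvuquqqqq

S ⇒ SAQ   [S -> S A Q]
SAQ ⇒ uAQ   [S -> u]
uAQ ⇒ uuSQ   [A -> u S]
uuSQ ⇒ uuSAQQ   [S -> S A Q]
uuSAQQ ⇒ uuuAQQ   [S -> u]
uuuAQQ ⇒ uuuDQQ   [A -> D]
uuuDQQ ⇒ uuuvuqQQ   [D -> v u q]
uuuvuqQQ ⇒ uuuvuqDAQQ   [Q -> D A Q]
uuuvuqDAQQ ⇒ uuuvuqADAQQ   [D -> A D]
uuuvuqADAQQ ⇒ uuuvuquDAQQ   [A -> u]
uuuvuquDAQQ ⇒ uuuvuquvuqAQQ   [D -> v u q]
uuuvuquvuqAQQ ⇒ uuuvuquvuquQQ   [A -> u]
uuuvuquvuquQQ ⇒ uuuvuquvuquqqQ   [Q -> q q]
uuuvuquvuquqqQ ⇒ uuuvuquvuquqqqq   [Q -> q q]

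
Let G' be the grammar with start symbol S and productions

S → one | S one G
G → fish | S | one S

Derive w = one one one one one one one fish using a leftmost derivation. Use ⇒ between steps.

S ⇒ S one G   [S → S one G]
S one G ⇒ S one G one G   [S → S one G]
S one G one G ⇒ one one G one G   [S → one]
one one G one G ⇒ one one one S one G   [G → one S]
one one one S one G ⇒ one one one one one G   [S → one]
one one one one one G ⇒ one one one one one S   [G → S]
one one one one one S ⇒ one one one one one S one G   [S → S one G]
one one one one one S one G ⇒ one one one one one one one G   [S → one]
one one one one one one one G ⇒ one one one one one one one fish   [G → fish]

S ⇒ S one G ⇒ S one G one G ⇒ one one G one G ⇒ one one one S one G ⇒ one one one one one G ⇒ one one one one one S ⇒ one one one one one S one G ⇒ one one one one one one one G ⇒ one one one one one one one fish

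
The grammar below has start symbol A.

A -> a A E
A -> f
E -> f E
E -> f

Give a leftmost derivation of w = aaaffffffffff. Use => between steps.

A => aAE   [A -> a A E]
aAE => aaAEE   [A -> a A E]
aaAEE => aaaAEEE   [A -> a A E]
aaaAEEE => aaafEEE   [A -> f]
aaafEEE => aaaffEE   [E -> f]
aaaffEE => aaafffEE   [E -> f E]
aaafffEE => aaaffffEE   [E -> f E]
aaaffffEE => aaafffffEE   [E -> f E]
aaafffffEE => aaaffffffEE   [E -> f E]
aaaffffffEE => aaafffffffE   [E -> f]
aaafffffffE => aaaffffffffE   [E -> f E]
aaaffffffffE => aaafffffffffE   [E -> f E]
aaafffffffffE => aaaffffffffff   [E -> f]

A => aAE => aaAEE => aaaAEEE => aaafEEE => aaaffEE => aaafffEE => aaaffffEE => aaafffffEE => aaaffffffEE => aaafffffffE => aaaffffffffE => aaafffffffffE => aaaffffffffff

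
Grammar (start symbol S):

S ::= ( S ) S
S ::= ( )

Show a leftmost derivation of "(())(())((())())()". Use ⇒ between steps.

S ⇒ (S)S   [S ::= ( S ) S]
(S)S ⇒ (())S   [S ::= ( )]
(())S ⇒ (())(S)S   [S ::= ( S ) S]
(())(S)S ⇒ (())(())S   [S ::= ( )]
(())(())S ⇒ (())(())(S)S   [S ::= ( S ) S]
(())(())(S)S ⇒ (())(())((S)S)S   [S ::= ( S ) S]
(())(())((S)S)S ⇒ (())(())((())S)S   [S ::= ( )]
(())(())((())S)S ⇒ (())(())((())())S   [S ::= ( )]
(())(())((())())S ⇒ (())(())((())())()   [S ::= ( )]

S⇒(S)S⇒(())S⇒(())(S)S⇒(())(())S⇒(())(())(S)S⇒(())(())((S)S)S⇒(())(())((())S)S⇒(())(())((())())S⇒(())(())((())())()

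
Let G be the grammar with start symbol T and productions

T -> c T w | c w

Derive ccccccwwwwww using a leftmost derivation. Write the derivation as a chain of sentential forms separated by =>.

T => cTw => ccTww => cccTwww => ccccTwwww => cccccTwwwww => ccccccwwwwww

T => cTw   [T -> c T w]
cTw => ccTww   [T -> c T w]
ccTww => cccTwww   [T -> c T w]
cccTwww => ccccTwwww   [T -> c T w]
ccccTwwww => cccccTwwwww   [T -> c T w]
cccccTwwwww => ccccccwwwwww   [T -> c w]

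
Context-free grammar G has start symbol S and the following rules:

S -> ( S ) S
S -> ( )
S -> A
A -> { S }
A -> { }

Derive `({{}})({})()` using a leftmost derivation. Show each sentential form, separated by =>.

S => (S)S => (A)S => ({S})S => ({A})S => ({{}})S => ({{}})(S)S => ({{}})(A)S => ({{}})({})S => ({{}})({})()

S => (S)S   [S -> ( S ) S]
(S)S => (A)S   [S -> A]
(A)S => ({S})S   [A -> { S }]
({S})S => ({A})S   [S -> A]
({A})S => ({{}})S   [A -> { }]
({{}})S => ({{}})(S)S   [S -> ( S ) S]
({{}})(S)S => ({{}})(A)S   [S -> A]
({{}})(A)S => ({{}})({})S   [A -> { }]
({{}})({})S => ({{}})({})()   [S -> ( )]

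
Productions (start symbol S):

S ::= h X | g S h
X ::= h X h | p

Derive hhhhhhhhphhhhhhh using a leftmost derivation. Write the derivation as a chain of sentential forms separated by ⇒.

S ⇒ hX   [S ::= h X]
hX ⇒ hhXh   [X ::= h X h]
hhXh ⇒ hhhXhh   [X ::= h X h]
hhhXhh ⇒ hhhhXhhh   [X ::= h X h]
hhhhXhhh ⇒ hhhhhXhhhh   [X ::= h X h]
hhhhhXhhhh ⇒ hhhhhhXhhhhh   [X ::= h X h]
hhhhhhXhhhhh ⇒ hhhhhhhXhhhhhh   [X ::= h X h]
hhhhhhhXhhhhhh ⇒ hhhhhhhhXhhhhhhh   [X ::= h X h]
hhhhhhhhXhhhhhhh ⇒ hhhhhhhhphhhhhhh   [X ::= p]

S ⇒ hX ⇒ hhXh ⇒ hhhXhh ⇒ hhhhXhhh ⇒ hhhhhXhhhh ⇒ hhhhhhXhhhhh ⇒ hhhhhhhXhhhhhh ⇒ hhhhhhhhXhhhhhhh ⇒ hhhhhhhhphhhhhhh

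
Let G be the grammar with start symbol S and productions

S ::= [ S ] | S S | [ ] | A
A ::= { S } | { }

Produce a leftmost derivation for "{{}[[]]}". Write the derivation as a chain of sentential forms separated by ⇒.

S ⇒ A ⇒ {S} ⇒ {SS} ⇒ {AS} ⇒ {{}S} ⇒ {{}[S]} ⇒ {{}[[]]}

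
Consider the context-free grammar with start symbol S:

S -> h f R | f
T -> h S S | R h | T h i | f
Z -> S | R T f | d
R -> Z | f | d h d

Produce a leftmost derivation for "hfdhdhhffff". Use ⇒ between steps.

S⇒hfR⇒hfZ⇒hfRTf⇒hfdhdTf⇒hfdhdhSSf⇒hfdhdhhfRSf⇒hfdhdhhffSf⇒hfdhdhhffff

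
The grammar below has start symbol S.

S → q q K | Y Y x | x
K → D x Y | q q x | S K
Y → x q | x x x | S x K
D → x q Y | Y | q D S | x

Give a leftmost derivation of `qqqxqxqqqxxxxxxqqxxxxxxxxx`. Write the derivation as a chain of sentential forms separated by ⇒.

S⇒qqK⇒qqDxY⇒qqqDSxY⇒qqqxqYSxY⇒qqqxqxqSxY⇒qqqxqxqYYxxY⇒qqqxqxqSxKYxxY⇒qqqxqxqqqKxKYxxY⇒qqqxqxqqqDxYxKYxxY⇒qqqxqxqqqxxYxKYxxY⇒qqqxqxqqqxxxxxxKYxxY⇒qqqxqxqqqxxxxxxqqxYxxY⇒qqqxqxqqqxxxxxxqqxxxxxxY⇒qqqxqxqqqxxxxxxqqxxxxxxxxx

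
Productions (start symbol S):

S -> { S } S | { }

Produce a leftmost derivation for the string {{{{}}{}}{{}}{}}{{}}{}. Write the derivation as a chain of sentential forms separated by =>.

S => {S}S   [S -> { S } S]
{S}S => {{S}S}S   [S -> { S } S]
{{S}S}S => {{{S}S}S}S   [S -> { S } S]
{{{S}S}S}S => {{{{}}S}S}S   [S -> { }]
{{{{}}S}S}S => {{{{}}{}}S}S   [S -> { }]
{{{{}}{}}S}S => {{{{}}{}}{S}S}S   [S -> { S } S]
{{{{}}{}}{S}S}S => {{{{}}{}}{{}}S}S   [S -> { }]
{{{{}}{}}{{}}S}S => {{{{}}{}}{{}}{}}S   [S -> { }]
{{{{}}{}}{{}}{}}S => {{{{}}{}}{{}}{}}{S}S   [S -> { S } S]
{{{{}}{}}{{}}{}}{S}S => {{{{}}{}}{{}}{}}{{}}S   [S -> { }]
{{{{}}{}}{{}}{}}{{}}S => {{{{}}{}}{{}}{}}{{}}{}   [S -> { }]

S => {S}S => {{S}S}S => {{{S}S}S}S => {{{{}}S}S}S => {{{{}}{}}S}S => {{{{}}{}}{S}S}S => {{{{}}{}}{{}}S}S => {{{{}}{}}{{}}{}}S => {{{{}}{}}{{}}{}}{S}S => {{{{}}{}}{{}}{}}{{}}S => {{{{}}{}}{{}}{}}{{}}{}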